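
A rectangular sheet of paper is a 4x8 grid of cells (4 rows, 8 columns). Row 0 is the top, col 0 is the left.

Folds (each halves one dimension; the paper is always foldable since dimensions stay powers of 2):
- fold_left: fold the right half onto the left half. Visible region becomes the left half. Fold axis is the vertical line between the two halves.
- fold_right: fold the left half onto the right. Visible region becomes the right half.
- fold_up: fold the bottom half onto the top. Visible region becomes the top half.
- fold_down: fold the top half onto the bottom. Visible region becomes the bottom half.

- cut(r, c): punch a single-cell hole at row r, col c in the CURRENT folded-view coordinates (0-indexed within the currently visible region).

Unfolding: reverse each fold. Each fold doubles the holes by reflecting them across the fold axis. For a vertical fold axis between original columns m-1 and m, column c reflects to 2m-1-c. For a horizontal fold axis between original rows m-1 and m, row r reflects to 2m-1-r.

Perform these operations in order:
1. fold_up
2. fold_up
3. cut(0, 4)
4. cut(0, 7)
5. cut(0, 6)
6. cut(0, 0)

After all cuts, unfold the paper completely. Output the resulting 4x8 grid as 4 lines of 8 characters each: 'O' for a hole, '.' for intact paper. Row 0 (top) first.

Op 1 fold_up: fold axis h@2; visible region now rows[0,2) x cols[0,8) = 2x8
Op 2 fold_up: fold axis h@1; visible region now rows[0,1) x cols[0,8) = 1x8
Op 3 cut(0, 4): punch at orig (0,4); cuts so far [(0, 4)]; region rows[0,1) x cols[0,8) = 1x8
Op 4 cut(0, 7): punch at orig (0,7); cuts so far [(0, 4), (0, 7)]; region rows[0,1) x cols[0,8) = 1x8
Op 5 cut(0, 6): punch at orig (0,6); cuts so far [(0, 4), (0, 6), (0, 7)]; region rows[0,1) x cols[0,8) = 1x8
Op 6 cut(0, 0): punch at orig (0,0); cuts so far [(0, 0), (0, 4), (0, 6), (0, 7)]; region rows[0,1) x cols[0,8) = 1x8
Unfold 1 (reflect across h@1): 8 holes -> [(0, 0), (0, 4), (0, 6), (0, 7), (1, 0), (1, 4), (1, 6), (1, 7)]
Unfold 2 (reflect across h@2): 16 holes -> [(0, 0), (0, 4), (0, 6), (0, 7), (1, 0), (1, 4), (1, 6), (1, 7), (2, 0), (2, 4), (2, 6), (2, 7), (3, 0), (3, 4), (3, 6), (3, 7)]

Answer: O...O.OO
O...O.OO
O...O.OO
O...O.OO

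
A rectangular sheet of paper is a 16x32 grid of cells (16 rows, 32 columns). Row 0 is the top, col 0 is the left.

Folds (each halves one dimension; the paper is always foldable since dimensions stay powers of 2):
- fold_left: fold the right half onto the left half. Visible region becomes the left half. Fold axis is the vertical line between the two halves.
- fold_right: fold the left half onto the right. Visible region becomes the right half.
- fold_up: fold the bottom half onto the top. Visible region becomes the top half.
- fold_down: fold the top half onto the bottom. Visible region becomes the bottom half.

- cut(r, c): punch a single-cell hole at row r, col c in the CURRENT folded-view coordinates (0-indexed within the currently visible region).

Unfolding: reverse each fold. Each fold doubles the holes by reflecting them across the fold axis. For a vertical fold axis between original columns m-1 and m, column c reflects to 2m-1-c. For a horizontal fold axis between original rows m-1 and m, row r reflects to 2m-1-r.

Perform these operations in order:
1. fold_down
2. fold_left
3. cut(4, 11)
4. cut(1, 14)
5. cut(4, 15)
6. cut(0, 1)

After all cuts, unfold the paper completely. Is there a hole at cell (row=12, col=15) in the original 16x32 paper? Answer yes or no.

Op 1 fold_down: fold axis h@8; visible region now rows[8,16) x cols[0,32) = 8x32
Op 2 fold_left: fold axis v@16; visible region now rows[8,16) x cols[0,16) = 8x16
Op 3 cut(4, 11): punch at orig (12,11); cuts so far [(12, 11)]; region rows[8,16) x cols[0,16) = 8x16
Op 4 cut(1, 14): punch at orig (9,14); cuts so far [(9, 14), (12, 11)]; region rows[8,16) x cols[0,16) = 8x16
Op 5 cut(4, 15): punch at orig (12,15); cuts so far [(9, 14), (12, 11), (12, 15)]; region rows[8,16) x cols[0,16) = 8x16
Op 6 cut(0, 1): punch at orig (8,1); cuts so far [(8, 1), (9, 14), (12, 11), (12, 15)]; region rows[8,16) x cols[0,16) = 8x16
Unfold 1 (reflect across v@16): 8 holes -> [(8, 1), (8, 30), (9, 14), (9, 17), (12, 11), (12, 15), (12, 16), (12, 20)]
Unfold 2 (reflect across h@8): 16 holes -> [(3, 11), (3, 15), (3, 16), (3, 20), (6, 14), (6, 17), (7, 1), (7, 30), (8, 1), (8, 30), (9, 14), (9, 17), (12, 11), (12, 15), (12, 16), (12, 20)]
Holes: [(3, 11), (3, 15), (3, 16), (3, 20), (6, 14), (6, 17), (7, 1), (7, 30), (8, 1), (8, 30), (9, 14), (9, 17), (12, 11), (12, 15), (12, 16), (12, 20)]

Answer: yes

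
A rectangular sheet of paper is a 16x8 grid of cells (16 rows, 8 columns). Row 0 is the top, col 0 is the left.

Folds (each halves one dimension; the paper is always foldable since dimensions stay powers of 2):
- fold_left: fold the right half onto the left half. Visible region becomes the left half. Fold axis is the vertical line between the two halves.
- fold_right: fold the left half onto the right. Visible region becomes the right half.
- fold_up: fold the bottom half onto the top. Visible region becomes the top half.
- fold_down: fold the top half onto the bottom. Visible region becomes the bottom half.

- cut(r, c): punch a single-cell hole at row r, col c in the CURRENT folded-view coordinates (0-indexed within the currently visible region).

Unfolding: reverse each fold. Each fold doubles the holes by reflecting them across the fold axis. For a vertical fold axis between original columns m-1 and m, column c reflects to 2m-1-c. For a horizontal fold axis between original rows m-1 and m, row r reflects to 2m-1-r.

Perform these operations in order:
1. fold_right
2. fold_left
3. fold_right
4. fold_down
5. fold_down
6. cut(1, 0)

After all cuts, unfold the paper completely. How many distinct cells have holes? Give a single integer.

Answer: 32

Derivation:
Op 1 fold_right: fold axis v@4; visible region now rows[0,16) x cols[4,8) = 16x4
Op 2 fold_left: fold axis v@6; visible region now rows[0,16) x cols[4,6) = 16x2
Op 3 fold_right: fold axis v@5; visible region now rows[0,16) x cols[5,6) = 16x1
Op 4 fold_down: fold axis h@8; visible region now rows[8,16) x cols[5,6) = 8x1
Op 5 fold_down: fold axis h@12; visible region now rows[12,16) x cols[5,6) = 4x1
Op 6 cut(1, 0): punch at orig (13,5); cuts so far [(13, 5)]; region rows[12,16) x cols[5,6) = 4x1
Unfold 1 (reflect across h@12): 2 holes -> [(10, 5), (13, 5)]
Unfold 2 (reflect across h@8): 4 holes -> [(2, 5), (5, 5), (10, 5), (13, 5)]
Unfold 3 (reflect across v@5): 8 holes -> [(2, 4), (2, 5), (5, 4), (5, 5), (10, 4), (10, 5), (13, 4), (13, 5)]
Unfold 4 (reflect across v@6): 16 holes -> [(2, 4), (2, 5), (2, 6), (2, 7), (5, 4), (5, 5), (5, 6), (5, 7), (10, 4), (10, 5), (10, 6), (10, 7), (13, 4), (13, 5), (13, 6), (13, 7)]
Unfold 5 (reflect across v@4): 32 holes -> [(2, 0), (2, 1), (2, 2), (2, 3), (2, 4), (2, 5), (2, 6), (2, 7), (5, 0), (5, 1), (5, 2), (5, 3), (5, 4), (5, 5), (5, 6), (5, 7), (10, 0), (10, 1), (10, 2), (10, 3), (10, 4), (10, 5), (10, 6), (10, 7), (13, 0), (13, 1), (13, 2), (13, 3), (13, 4), (13, 5), (13, 6), (13, 7)]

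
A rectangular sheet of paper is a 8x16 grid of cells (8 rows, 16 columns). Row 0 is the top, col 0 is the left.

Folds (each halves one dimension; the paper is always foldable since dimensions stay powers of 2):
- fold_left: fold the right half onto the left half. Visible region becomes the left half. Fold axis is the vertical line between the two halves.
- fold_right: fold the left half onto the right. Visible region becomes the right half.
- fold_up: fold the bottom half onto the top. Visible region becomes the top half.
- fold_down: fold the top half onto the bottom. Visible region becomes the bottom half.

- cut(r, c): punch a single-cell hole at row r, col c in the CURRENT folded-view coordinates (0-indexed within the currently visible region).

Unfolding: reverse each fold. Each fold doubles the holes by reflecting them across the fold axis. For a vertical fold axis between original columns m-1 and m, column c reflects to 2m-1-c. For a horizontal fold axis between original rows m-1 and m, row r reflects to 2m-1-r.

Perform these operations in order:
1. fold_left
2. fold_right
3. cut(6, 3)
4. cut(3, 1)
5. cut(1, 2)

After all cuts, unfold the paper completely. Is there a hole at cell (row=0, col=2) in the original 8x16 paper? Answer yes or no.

Answer: no

Derivation:
Op 1 fold_left: fold axis v@8; visible region now rows[0,8) x cols[0,8) = 8x8
Op 2 fold_right: fold axis v@4; visible region now rows[0,8) x cols[4,8) = 8x4
Op 3 cut(6, 3): punch at orig (6,7); cuts so far [(6, 7)]; region rows[0,8) x cols[4,8) = 8x4
Op 4 cut(3, 1): punch at orig (3,5); cuts so far [(3, 5), (6, 7)]; region rows[0,8) x cols[4,8) = 8x4
Op 5 cut(1, 2): punch at orig (1,6); cuts so far [(1, 6), (3, 5), (6, 7)]; region rows[0,8) x cols[4,8) = 8x4
Unfold 1 (reflect across v@4): 6 holes -> [(1, 1), (1, 6), (3, 2), (3, 5), (6, 0), (6, 7)]
Unfold 2 (reflect across v@8): 12 holes -> [(1, 1), (1, 6), (1, 9), (1, 14), (3, 2), (3, 5), (3, 10), (3, 13), (6, 0), (6, 7), (6, 8), (6, 15)]
Holes: [(1, 1), (1, 6), (1, 9), (1, 14), (3, 2), (3, 5), (3, 10), (3, 13), (6, 0), (6, 7), (6, 8), (6, 15)]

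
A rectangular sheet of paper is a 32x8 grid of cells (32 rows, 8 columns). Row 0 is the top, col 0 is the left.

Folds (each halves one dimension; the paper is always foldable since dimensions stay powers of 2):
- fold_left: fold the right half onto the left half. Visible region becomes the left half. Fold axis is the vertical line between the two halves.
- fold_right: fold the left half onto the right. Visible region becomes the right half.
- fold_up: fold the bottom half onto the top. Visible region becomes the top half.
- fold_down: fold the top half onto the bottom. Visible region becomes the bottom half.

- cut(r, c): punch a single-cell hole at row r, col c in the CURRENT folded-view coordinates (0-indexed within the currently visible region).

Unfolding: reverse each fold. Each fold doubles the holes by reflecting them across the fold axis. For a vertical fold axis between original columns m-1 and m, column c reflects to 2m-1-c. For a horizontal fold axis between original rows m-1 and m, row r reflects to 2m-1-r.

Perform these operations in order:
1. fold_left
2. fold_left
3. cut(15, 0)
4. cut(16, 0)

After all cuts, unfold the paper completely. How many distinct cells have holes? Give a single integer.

Op 1 fold_left: fold axis v@4; visible region now rows[0,32) x cols[0,4) = 32x4
Op 2 fold_left: fold axis v@2; visible region now rows[0,32) x cols[0,2) = 32x2
Op 3 cut(15, 0): punch at orig (15,0); cuts so far [(15, 0)]; region rows[0,32) x cols[0,2) = 32x2
Op 4 cut(16, 0): punch at orig (16,0); cuts so far [(15, 0), (16, 0)]; region rows[0,32) x cols[0,2) = 32x2
Unfold 1 (reflect across v@2): 4 holes -> [(15, 0), (15, 3), (16, 0), (16, 3)]
Unfold 2 (reflect across v@4): 8 holes -> [(15, 0), (15, 3), (15, 4), (15, 7), (16, 0), (16, 3), (16, 4), (16, 7)]

Answer: 8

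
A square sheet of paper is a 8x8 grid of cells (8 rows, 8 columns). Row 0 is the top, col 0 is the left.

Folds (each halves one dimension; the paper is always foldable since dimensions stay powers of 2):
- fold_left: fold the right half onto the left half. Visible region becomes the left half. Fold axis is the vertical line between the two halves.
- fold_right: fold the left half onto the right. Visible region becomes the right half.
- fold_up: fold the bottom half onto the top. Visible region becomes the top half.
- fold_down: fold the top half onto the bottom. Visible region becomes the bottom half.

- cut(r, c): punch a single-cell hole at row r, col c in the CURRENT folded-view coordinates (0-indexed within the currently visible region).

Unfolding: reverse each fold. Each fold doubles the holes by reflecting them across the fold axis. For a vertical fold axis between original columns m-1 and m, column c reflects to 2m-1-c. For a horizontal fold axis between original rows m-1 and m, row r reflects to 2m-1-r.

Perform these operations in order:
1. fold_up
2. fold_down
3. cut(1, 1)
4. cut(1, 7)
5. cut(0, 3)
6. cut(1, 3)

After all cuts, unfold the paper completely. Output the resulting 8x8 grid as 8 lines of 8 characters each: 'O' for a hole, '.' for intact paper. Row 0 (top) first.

Op 1 fold_up: fold axis h@4; visible region now rows[0,4) x cols[0,8) = 4x8
Op 2 fold_down: fold axis h@2; visible region now rows[2,4) x cols[0,8) = 2x8
Op 3 cut(1, 1): punch at orig (3,1); cuts so far [(3, 1)]; region rows[2,4) x cols[0,8) = 2x8
Op 4 cut(1, 7): punch at orig (3,7); cuts so far [(3, 1), (3, 7)]; region rows[2,4) x cols[0,8) = 2x8
Op 5 cut(0, 3): punch at orig (2,3); cuts so far [(2, 3), (3, 1), (3, 7)]; region rows[2,4) x cols[0,8) = 2x8
Op 6 cut(1, 3): punch at orig (3,3); cuts so far [(2, 3), (3, 1), (3, 3), (3, 7)]; region rows[2,4) x cols[0,8) = 2x8
Unfold 1 (reflect across h@2): 8 holes -> [(0, 1), (0, 3), (0, 7), (1, 3), (2, 3), (3, 1), (3, 3), (3, 7)]
Unfold 2 (reflect across h@4): 16 holes -> [(0, 1), (0, 3), (0, 7), (1, 3), (2, 3), (3, 1), (3, 3), (3, 7), (4, 1), (4, 3), (4, 7), (5, 3), (6, 3), (7, 1), (7, 3), (7, 7)]

Answer: .O.O...O
...O....
...O....
.O.O...O
.O.O...O
...O....
...O....
.O.O...O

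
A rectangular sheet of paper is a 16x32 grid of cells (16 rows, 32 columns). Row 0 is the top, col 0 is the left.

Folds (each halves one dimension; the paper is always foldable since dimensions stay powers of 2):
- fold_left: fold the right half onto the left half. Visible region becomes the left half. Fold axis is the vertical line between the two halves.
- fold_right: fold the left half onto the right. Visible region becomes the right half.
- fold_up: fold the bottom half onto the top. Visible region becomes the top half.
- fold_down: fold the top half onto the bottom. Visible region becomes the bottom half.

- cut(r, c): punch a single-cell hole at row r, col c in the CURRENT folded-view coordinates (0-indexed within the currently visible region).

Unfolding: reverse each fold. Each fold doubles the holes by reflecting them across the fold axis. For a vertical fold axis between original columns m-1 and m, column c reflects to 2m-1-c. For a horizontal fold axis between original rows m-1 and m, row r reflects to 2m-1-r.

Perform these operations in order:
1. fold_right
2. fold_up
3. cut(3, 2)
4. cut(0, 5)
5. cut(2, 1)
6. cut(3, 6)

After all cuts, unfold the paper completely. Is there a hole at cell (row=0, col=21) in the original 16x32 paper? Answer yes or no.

Op 1 fold_right: fold axis v@16; visible region now rows[0,16) x cols[16,32) = 16x16
Op 2 fold_up: fold axis h@8; visible region now rows[0,8) x cols[16,32) = 8x16
Op 3 cut(3, 2): punch at orig (3,18); cuts so far [(3, 18)]; region rows[0,8) x cols[16,32) = 8x16
Op 4 cut(0, 5): punch at orig (0,21); cuts so far [(0, 21), (3, 18)]; region rows[0,8) x cols[16,32) = 8x16
Op 5 cut(2, 1): punch at orig (2,17); cuts so far [(0, 21), (2, 17), (3, 18)]; region rows[0,8) x cols[16,32) = 8x16
Op 6 cut(3, 6): punch at orig (3,22); cuts so far [(0, 21), (2, 17), (3, 18), (3, 22)]; region rows[0,8) x cols[16,32) = 8x16
Unfold 1 (reflect across h@8): 8 holes -> [(0, 21), (2, 17), (3, 18), (3, 22), (12, 18), (12, 22), (13, 17), (15, 21)]
Unfold 2 (reflect across v@16): 16 holes -> [(0, 10), (0, 21), (2, 14), (2, 17), (3, 9), (3, 13), (3, 18), (3, 22), (12, 9), (12, 13), (12, 18), (12, 22), (13, 14), (13, 17), (15, 10), (15, 21)]
Holes: [(0, 10), (0, 21), (2, 14), (2, 17), (3, 9), (3, 13), (3, 18), (3, 22), (12, 9), (12, 13), (12, 18), (12, 22), (13, 14), (13, 17), (15, 10), (15, 21)]

Answer: yes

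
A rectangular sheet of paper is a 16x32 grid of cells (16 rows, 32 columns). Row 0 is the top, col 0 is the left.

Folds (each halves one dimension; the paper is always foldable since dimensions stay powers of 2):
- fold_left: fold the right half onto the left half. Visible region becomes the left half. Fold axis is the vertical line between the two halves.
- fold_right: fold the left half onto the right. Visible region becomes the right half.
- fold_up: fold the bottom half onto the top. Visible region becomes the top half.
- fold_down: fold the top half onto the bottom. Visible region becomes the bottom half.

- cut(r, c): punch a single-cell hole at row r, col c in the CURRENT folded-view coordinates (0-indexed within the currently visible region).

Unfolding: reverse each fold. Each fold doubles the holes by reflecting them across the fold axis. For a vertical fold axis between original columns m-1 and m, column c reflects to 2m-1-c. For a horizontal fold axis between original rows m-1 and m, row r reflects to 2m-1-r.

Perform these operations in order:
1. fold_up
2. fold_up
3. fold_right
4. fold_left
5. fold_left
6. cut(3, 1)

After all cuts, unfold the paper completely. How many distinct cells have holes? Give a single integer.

Answer: 32

Derivation:
Op 1 fold_up: fold axis h@8; visible region now rows[0,8) x cols[0,32) = 8x32
Op 2 fold_up: fold axis h@4; visible region now rows[0,4) x cols[0,32) = 4x32
Op 3 fold_right: fold axis v@16; visible region now rows[0,4) x cols[16,32) = 4x16
Op 4 fold_left: fold axis v@24; visible region now rows[0,4) x cols[16,24) = 4x8
Op 5 fold_left: fold axis v@20; visible region now rows[0,4) x cols[16,20) = 4x4
Op 6 cut(3, 1): punch at orig (3,17); cuts so far [(3, 17)]; region rows[0,4) x cols[16,20) = 4x4
Unfold 1 (reflect across v@20): 2 holes -> [(3, 17), (3, 22)]
Unfold 2 (reflect across v@24): 4 holes -> [(3, 17), (3, 22), (3, 25), (3, 30)]
Unfold 3 (reflect across v@16): 8 holes -> [(3, 1), (3, 6), (3, 9), (3, 14), (3, 17), (3, 22), (3, 25), (3, 30)]
Unfold 4 (reflect across h@4): 16 holes -> [(3, 1), (3, 6), (3, 9), (3, 14), (3, 17), (3, 22), (3, 25), (3, 30), (4, 1), (4, 6), (4, 9), (4, 14), (4, 17), (4, 22), (4, 25), (4, 30)]
Unfold 5 (reflect across h@8): 32 holes -> [(3, 1), (3, 6), (3, 9), (3, 14), (3, 17), (3, 22), (3, 25), (3, 30), (4, 1), (4, 6), (4, 9), (4, 14), (4, 17), (4, 22), (4, 25), (4, 30), (11, 1), (11, 6), (11, 9), (11, 14), (11, 17), (11, 22), (11, 25), (11, 30), (12, 1), (12, 6), (12, 9), (12, 14), (12, 17), (12, 22), (12, 25), (12, 30)]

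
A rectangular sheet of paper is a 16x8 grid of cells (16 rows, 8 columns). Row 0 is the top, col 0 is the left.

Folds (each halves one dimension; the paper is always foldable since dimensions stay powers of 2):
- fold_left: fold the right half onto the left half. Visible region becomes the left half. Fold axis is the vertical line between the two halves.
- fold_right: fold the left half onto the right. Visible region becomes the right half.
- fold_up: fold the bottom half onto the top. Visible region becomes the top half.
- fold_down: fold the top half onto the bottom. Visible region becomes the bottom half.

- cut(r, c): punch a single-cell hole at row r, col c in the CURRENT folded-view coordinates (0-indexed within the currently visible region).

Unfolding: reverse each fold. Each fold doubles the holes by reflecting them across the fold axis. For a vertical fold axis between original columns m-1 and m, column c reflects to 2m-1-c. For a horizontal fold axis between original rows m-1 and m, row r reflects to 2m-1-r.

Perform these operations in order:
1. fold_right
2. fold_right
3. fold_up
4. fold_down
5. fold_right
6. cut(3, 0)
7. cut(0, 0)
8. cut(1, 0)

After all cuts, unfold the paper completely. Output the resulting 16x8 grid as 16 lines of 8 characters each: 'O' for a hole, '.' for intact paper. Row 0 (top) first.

Op 1 fold_right: fold axis v@4; visible region now rows[0,16) x cols[4,8) = 16x4
Op 2 fold_right: fold axis v@6; visible region now rows[0,16) x cols[6,8) = 16x2
Op 3 fold_up: fold axis h@8; visible region now rows[0,8) x cols[6,8) = 8x2
Op 4 fold_down: fold axis h@4; visible region now rows[4,8) x cols[6,8) = 4x2
Op 5 fold_right: fold axis v@7; visible region now rows[4,8) x cols[7,8) = 4x1
Op 6 cut(3, 0): punch at orig (7,7); cuts so far [(7, 7)]; region rows[4,8) x cols[7,8) = 4x1
Op 7 cut(0, 0): punch at orig (4,7); cuts so far [(4, 7), (7, 7)]; region rows[4,8) x cols[7,8) = 4x1
Op 8 cut(1, 0): punch at orig (5,7); cuts so far [(4, 7), (5, 7), (7, 7)]; region rows[4,8) x cols[7,8) = 4x1
Unfold 1 (reflect across v@7): 6 holes -> [(4, 6), (4, 7), (5, 6), (5, 7), (7, 6), (7, 7)]
Unfold 2 (reflect across h@4): 12 holes -> [(0, 6), (0, 7), (2, 6), (2, 7), (3, 6), (3, 7), (4, 6), (4, 7), (5, 6), (5, 7), (7, 6), (7, 7)]
Unfold 3 (reflect across h@8): 24 holes -> [(0, 6), (0, 7), (2, 6), (2, 7), (3, 6), (3, 7), (4, 6), (4, 7), (5, 6), (5, 7), (7, 6), (7, 7), (8, 6), (8, 7), (10, 6), (10, 7), (11, 6), (11, 7), (12, 6), (12, 7), (13, 6), (13, 7), (15, 6), (15, 7)]
Unfold 4 (reflect across v@6): 48 holes -> [(0, 4), (0, 5), (0, 6), (0, 7), (2, 4), (2, 5), (2, 6), (2, 7), (3, 4), (3, 5), (3, 6), (3, 7), (4, 4), (4, 5), (4, 6), (4, 7), (5, 4), (5, 5), (5, 6), (5, 7), (7, 4), (7, 5), (7, 6), (7, 7), (8, 4), (8, 5), (8, 6), (8, 7), (10, 4), (10, 5), (10, 6), (10, 7), (11, 4), (11, 5), (11, 6), (11, 7), (12, 4), (12, 5), (12, 6), (12, 7), (13, 4), (13, 5), (13, 6), (13, 7), (15, 4), (15, 5), (15, 6), (15, 7)]
Unfold 5 (reflect across v@4): 96 holes -> [(0, 0), (0, 1), (0, 2), (0, 3), (0, 4), (0, 5), (0, 6), (0, 7), (2, 0), (2, 1), (2, 2), (2, 3), (2, 4), (2, 5), (2, 6), (2, 7), (3, 0), (3, 1), (3, 2), (3, 3), (3, 4), (3, 5), (3, 6), (3, 7), (4, 0), (4, 1), (4, 2), (4, 3), (4, 4), (4, 5), (4, 6), (4, 7), (5, 0), (5, 1), (5, 2), (5, 3), (5, 4), (5, 5), (5, 6), (5, 7), (7, 0), (7, 1), (7, 2), (7, 3), (7, 4), (7, 5), (7, 6), (7, 7), (8, 0), (8, 1), (8, 2), (8, 3), (8, 4), (8, 5), (8, 6), (8, 7), (10, 0), (10, 1), (10, 2), (10, 3), (10, 4), (10, 5), (10, 6), (10, 7), (11, 0), (11, 1), (11, 2), (11, 3), (11, 4), (11, 5), (11, 6), (11, 7), (12, 0), (12, 1), (12, 2), (12, 3), (12, 4), (12, 5), (12, 6), (12, 7), (13, 0), (13, 1), (13, 2), (13, 3), (13, 4), (13, 5), (13, 6), (13, 7), (15, 0), (15, 1), (15, 2), (15, 3), (15, 4), (15, 5), (15, 6), (15, 7)]

Answer: OOOOOOOO
........
OOOOOOOO
OOOOOOOO
OOOOOOOO
OOOOOOOO
........
OOOOOOOO
OOOOOOOO
........
OOOOOOOO
OOOOOOOO
OOOOOOOO
OOOOOOOO
........
OOOOOOOO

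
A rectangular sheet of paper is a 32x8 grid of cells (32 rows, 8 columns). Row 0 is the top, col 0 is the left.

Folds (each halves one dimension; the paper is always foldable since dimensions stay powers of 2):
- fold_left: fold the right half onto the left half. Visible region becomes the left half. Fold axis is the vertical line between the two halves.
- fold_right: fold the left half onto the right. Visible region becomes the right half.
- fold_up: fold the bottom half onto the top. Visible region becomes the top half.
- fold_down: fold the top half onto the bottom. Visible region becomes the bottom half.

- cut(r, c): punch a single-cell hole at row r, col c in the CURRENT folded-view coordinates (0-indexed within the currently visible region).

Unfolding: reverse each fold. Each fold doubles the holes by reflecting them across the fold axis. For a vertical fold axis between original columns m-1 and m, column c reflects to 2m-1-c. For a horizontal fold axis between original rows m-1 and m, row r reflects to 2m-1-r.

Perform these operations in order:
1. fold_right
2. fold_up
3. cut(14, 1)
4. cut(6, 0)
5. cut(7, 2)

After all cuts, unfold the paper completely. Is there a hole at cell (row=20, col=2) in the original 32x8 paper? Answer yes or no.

Answer: no

Derivation:
Op 1 fold_right: fold axis v@4; visible region now rows[0,32) x cols[4,8) = 32x4
Op 2 fold_up: fold axis h@16; visible region now rows[0,16) x cols[4,8) = 16x4
Op 3 cut(14, 1): punch at orig (14,5); cuts so far [(14, 5)]; region rows[0,16) x cols[4,8) = 16x4
Op 4 cut(6, 0): punch at orig (6,4); cuts so far [(6, 4), (14, 5)]; region rows[0,16) x cols[4,8) = 16x4
Op 5 cut(7, 2): punch at orig (7,6); cuts so far [(6, 4), (7, 6), (14, 5)]; region rows[0,16) x cols[4,8) = 16x4
Unfold 1 (reflect across h@16): 6 holes -> [(6, 4), (7, 6), (14, 5), (17, 5), (24, 6), (25, 4)]
Unfold 2 (reflect across v@4): 12 holes -> [(6, 3), (6, 4), (7, 1), (7, 6), (14, 2), (14, 5), (17, 2), (17, 5), (24, 1), (24, 6), (25, 3), (25, 4)]
Holes: [(6, 3), (6, 4), (7, 1), (7, 6), (14, 2), (14, 5), (17, 2), (17, 5), (24, 1), (24, 6), (25, 3), (25, 4)]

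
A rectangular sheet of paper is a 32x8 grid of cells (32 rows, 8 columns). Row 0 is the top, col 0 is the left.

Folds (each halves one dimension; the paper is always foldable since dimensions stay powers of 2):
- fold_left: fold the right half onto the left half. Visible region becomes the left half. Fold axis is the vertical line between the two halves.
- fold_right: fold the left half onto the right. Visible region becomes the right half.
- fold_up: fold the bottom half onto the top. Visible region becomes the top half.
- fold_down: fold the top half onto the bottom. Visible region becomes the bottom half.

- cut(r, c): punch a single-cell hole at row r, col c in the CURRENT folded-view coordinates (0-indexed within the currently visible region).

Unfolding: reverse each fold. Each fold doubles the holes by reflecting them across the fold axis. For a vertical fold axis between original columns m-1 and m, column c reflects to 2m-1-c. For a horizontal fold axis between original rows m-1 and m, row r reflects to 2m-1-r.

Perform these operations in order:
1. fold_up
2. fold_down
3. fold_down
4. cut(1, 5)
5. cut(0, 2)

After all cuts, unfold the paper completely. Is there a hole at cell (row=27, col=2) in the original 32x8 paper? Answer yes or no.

Op 1 fold_up: fold axis h@16; visible region now rows[0,16) x cols[0,8) = 16x8
Op 2 fold_down: fold axis h@8; visible region now rows[8,16) x cols[0,8) = 8x8
Op 3 fold_down: fold axis h@12; visible region now rows[12,16) x cols[0,8) = 4x8
Op 4 cut(1, 5): punch at orig (13,5); cuts so far [(13, 5)]; region rows[12,16) x cols[0,8) = 4x8
Op 5 cut(0, 2): punch at orig (12,2); cuts so far [(12, 2), (13, 5)]; region rows[12,16) x cols[0,8) = 4x8
Unfold 1 (reflect across h@12): 4 holes -> [(10, 5), (11, 2), (12, 2), (13, 5)]
Unfold 2 (reflect across h@8): 8 holes -> [(2, 5), (3, 2), (4, 2), (5, 5), (10, 5), (11, 2), (12, 2), (13, 5)]
Unfold 3 (reflect across h@16): 16 holes -> [(2, 5), (3, 2), (4, 2), (5, 5), (10, 5), (11, 2), (12, 2), (13, 5), (18, 5), (19, 2), (20, 2), (21, 5), (26, 5), (27, 2), (28, 2), (29, 5)]
Holes: [(2, 5), (3, 2), (4, 2), (5, 5), (10, 5), (11, 2), (12, 2), (13, 5), (18, 5), (19, 2), (20, 2), (21, 5), (26, 5), (27, 2), (28, 2), (29, 5)]

Answer: yes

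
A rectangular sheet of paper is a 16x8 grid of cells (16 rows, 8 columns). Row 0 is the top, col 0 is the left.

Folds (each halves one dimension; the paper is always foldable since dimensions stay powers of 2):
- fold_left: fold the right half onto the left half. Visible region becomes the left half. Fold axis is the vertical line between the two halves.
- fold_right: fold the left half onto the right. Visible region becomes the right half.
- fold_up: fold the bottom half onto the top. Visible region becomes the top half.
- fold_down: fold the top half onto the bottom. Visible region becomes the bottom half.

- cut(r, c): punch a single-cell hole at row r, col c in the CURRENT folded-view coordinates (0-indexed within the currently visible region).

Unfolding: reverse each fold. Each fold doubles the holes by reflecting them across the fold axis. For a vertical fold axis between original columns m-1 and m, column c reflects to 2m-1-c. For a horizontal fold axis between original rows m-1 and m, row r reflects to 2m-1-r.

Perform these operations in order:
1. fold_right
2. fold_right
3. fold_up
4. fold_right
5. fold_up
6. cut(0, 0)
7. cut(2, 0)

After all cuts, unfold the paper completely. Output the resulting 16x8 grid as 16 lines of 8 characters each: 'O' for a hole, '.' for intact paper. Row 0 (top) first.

Op 1 fold_right: fold axis v@4; visible region now rows[0,16) x cols[4,8) = 16x4
Op 2 fold_right: fold axis v@6; visible region now rows[0,16) x cols[6,8) = 16x2
Op 3 fold_up: fold axis h@8; visible region now rows[0,8) x cols[6,8) = 8x2
Op 4 fold_right: fold axis v@7; visible region now rows[0,8) x cols[7,8) = 8x1
Op 5 fold_up: fold axis h@4; visible region now rows[0,4) x cols[7,8) = 4x1
Op 6 cut(0, 0): punch at orig (0,7); cuts so far [(0, 7)]; region rows[0,4) x cols[7,8) = 4x1
Op 7 cut(2, 0): punch at orig (2,7); cuts so far [(0, 7), (2, 7)]; region rows[0,4) x cols[7,8) = 4x1
Unfold 1 (reflect across h@4): 4 holes -> [(0, 7), (2, 7), (5, 7), (7, 7)]
Unfold 2 (reflect across v@7): 8 holes -> [(0, 6), (0, 7), (2, 6), (2, 7), (5, 6), (5, 7), (7, 6), (7, 7)]
Unfold 3 (reflect across h@8): 16 holes -> [(0, 6), (0, 7), (2, 6), (2, 7), (5, 6), (5, 7), (7, 6), (7, 7), (8, 6), (8, 7), (10, 6), (10, 7), (13, 6), (13, 7), (15, 6), (15, 7)]
Unfold 4 (reflect across v@6): 32 holes -> [(0, 4), (0, 5), (0, 6), (0, 7), (2, 4), (2, 5), (2, 6), (2, 7), (5, 4), (5, 5), (5, 6), (5, 7), (7, 4), (7, 5), (7, 6), (7, 7), (8, 4), (8, 5), (8, 6), (8, 7), (10, 4), (10, 5), (10, 6), (10, 7), (13, 4), (13, 5), (13, 6), (13, 7), (15, 4), (15, 5), (15, 6), (15, 7)]
Unfold 5 (reflect across v@4): 64 holes -> [(0, 0), (0, 1), (0, 2), (0, 3), (0, 4), (0, 5), (0, 6), (0, 7), (2, 0), (2, 1), (2, 2), (2, 3), (2, 4), (2, 5), (2, 6), (2, 7), (5, 0), (5, 1), (5, 2), (5, 3), (5, 4), (5, 5), (5, 6), (5, 7), (7, 0), (7, 1), (7, 2), (7, 3), (7, 4), (7, 5), (7, 6), (7, 7), (8, 0), (8, 1), (8, 2), (8, 3), (8, 4), (8, 5), (8, 6), (8, 7), (10, 0), (10, 1), (10, 2), (10, 3), (10, 4), (10, 5), (10, 6), (10, 7), (13, 0), (13, 1), (13, 2), (13, 3), (13, 4), (13, 5), (13, 6), (13, 7), (15, 0), (15, 1), (15, 2), (15, 3), (15, 4), (15, 5), (15, 6), (15, 7)]

Answer: OOOOOOOO
........
OOOOOOOO
........
........
OOOOOOOO
........
OOOOOOOO
OOOOOOOO
........
OOOOOOOO
........
........
OOOOOOOO
........
OOOOOOOO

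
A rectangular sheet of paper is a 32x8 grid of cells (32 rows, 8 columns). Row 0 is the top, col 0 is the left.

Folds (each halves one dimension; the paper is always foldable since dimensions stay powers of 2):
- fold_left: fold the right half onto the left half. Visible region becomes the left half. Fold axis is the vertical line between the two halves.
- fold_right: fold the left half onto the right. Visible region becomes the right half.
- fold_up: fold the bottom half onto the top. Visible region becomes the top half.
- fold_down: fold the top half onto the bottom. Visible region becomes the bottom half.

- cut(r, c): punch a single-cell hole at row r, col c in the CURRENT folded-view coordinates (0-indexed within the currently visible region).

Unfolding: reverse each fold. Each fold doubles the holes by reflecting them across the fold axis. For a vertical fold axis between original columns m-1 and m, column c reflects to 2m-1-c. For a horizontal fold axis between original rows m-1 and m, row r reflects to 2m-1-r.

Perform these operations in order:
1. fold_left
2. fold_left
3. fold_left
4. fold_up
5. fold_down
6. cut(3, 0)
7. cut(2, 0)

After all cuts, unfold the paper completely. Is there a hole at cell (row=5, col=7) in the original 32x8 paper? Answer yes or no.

Answer: yes

Derivation:
Op 1 fold_left: fold axis v@4; visible region now rows[0,32) x cols[0,4) = 32x4
Op 2 fold_left: fold axis v@2; visible region now rows[0,32) x cols[0,2) = 32x2
Op 3 fold_left: fold axis v@1; visible region now rows[0,32) x cols[0,1) = 32x1
Op 4 fold_up: fold axis h@16; visible region now rows[0,16) x cols[0,1) = 16x1
Op 5 fold_down: fold axis h@8; visible region now rows[8,16) x cols[0,1) = 8x1
Op 6 cut(3, 0): punch at orig (11,0); cuts so far [(11, 0)]; region rows[8,16) x cols[0,1) = 8x1
Op 7 cut(2, 0): punch at orig (10,0); cuts so far [(10, 0), (11, 0)]; region rows[8,16) x cols[0,1) = 8x1
Unfold 1 (reflect across h@8): 4 holes -> [(4, 0), (5, 0), (10, 0), (11, 0)]
Unfold 2 (reflect across h@16): 8 holes -> [(4, 0), (5, 0), (10, 0), (11, 0), (20, 0), (21, 0), (26, 0), (27, 0)]
Unfold 3 (reflect across v@1): 16 holes -> [(4, 0), (4, 1), (5, 0), (5, 1), (10, 0), (10, 1), (11, 0), (11, 1), (20, 0), (20, 1), (21, 0), (21, 1), (26, 0), (26, 1), (27, 0), (27, 1)]
Unfold 4 (reflect across v@2): 32 holes -> [(4, 0), (4, 1), (4, 2), (4, 3), (5, 0), (5, 1), (5, 2), (5, 3), (10, 0), (10, 1), (10, 2), (10, 3), (11, 0), (11, 1), (11, 2), (11, 3), (20, 0), (20, 1), (20, 2), (20, 3), (21, 0), (21, 1), (21, 2), (21, 3), (26, 0), (26, 1), (26, 2), (26, 3), (27, 0), (27, 1), (27, 2), (27, 3)]
Unfold 5 (reflect across v@4): 64 holes -> [(4, 0), (4, 1), (4, 2), (4, 3), (4, 4), (4, 5), (4, 6), (4, 7), (5, 0), (5, 1), (5, 2), (5, 3), (5, 4), (5, 5), (5, 6), (5, 7), (10, 0), (10, 1), (10, 2), (10, 3), (10, 4), (10, 5), (10, 6), (10, 7), (11, 0), (11, 1), (11, 2), (11, 3), (11, 4), (11, 5), (11, 6), (11, 7), (20, 0), (20, 1), (20, 2), (20, 3), (20, 4), (20, 5), (20, 6), (20, 7), (21, 0), (21, 1), (21, 2), (21, 3), (21, 4), (21, 5), (21, 6), (21, 7), (26, 0), (26, 1), (26, 2), (26, 3), (26, 4), (26, 5), (26, 6), (26, 7), (27, 0), (27, 1), (27, 2), (27, 3), (27, 4), (27, 5), (27, 6), (27, 7)]
Holes: [(4, 0), (4, 1), (4, 2), (4, 3), (4, 4), (4, 5), (4, 6), (4, 7), (5, 0), (5, 1), (5, 2), (5, 3), (5, 4), (5, 5), (5, 6), (5, 7), (10, 0), (10, 1), (10, 2), (10, 3), (10, 4), (10, 5), (10, 6), (10, 7), (11, 0), (11, 1), (11, 2), (11, 3), (11, 4), (11, 5), (11, 6), (11, 7), (20, 0), (20, 1), (20, 2), (20, 3), (20, 4), (20, 5), (20, 6), (20, 7), (21, 0), (21, 1), (21, 2), (21, 3), (21, 4), (21, 5), (21, 6), (21, 7), (26, 0), (26, 1), (26, 2), (26, 3), (26, 4), (26, 5), (26, 6), (26, 7), (27, 0), (27, 1), (27, 2), (27, 3), (27, 4), (27, 5), (27, 6), (27, 7)]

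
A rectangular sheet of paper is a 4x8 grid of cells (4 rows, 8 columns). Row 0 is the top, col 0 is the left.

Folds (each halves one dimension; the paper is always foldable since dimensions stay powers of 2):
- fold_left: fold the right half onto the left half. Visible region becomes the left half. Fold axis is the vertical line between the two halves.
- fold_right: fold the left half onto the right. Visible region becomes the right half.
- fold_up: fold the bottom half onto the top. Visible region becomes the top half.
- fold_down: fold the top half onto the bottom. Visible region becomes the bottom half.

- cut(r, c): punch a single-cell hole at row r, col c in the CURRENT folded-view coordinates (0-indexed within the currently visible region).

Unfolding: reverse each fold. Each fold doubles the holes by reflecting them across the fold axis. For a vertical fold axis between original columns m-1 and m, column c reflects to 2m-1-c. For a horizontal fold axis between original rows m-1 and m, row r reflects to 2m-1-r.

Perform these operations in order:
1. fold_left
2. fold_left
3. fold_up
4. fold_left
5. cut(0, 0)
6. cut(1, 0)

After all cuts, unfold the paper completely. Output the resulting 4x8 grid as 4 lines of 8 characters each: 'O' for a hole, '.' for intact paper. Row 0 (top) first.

Op 1 fold_left: fold axis v@4; visible region now rows[0,4) x cols[0,4) = 4x4
Op 2 fold_left: fold axis v@2; visible region now rows[0,4) x cols[0,2) = 4x2
Op 3 fold_up: fold axis h@2; visible region now rows[0,2) x cols[0,2) = 2x2
Op 4 fold_left: fold axis v@1; visible region now rows[0,2) x cols[0,1) = 2x1
Op 5 cut(0, 0): punch at orig (0,0); cuts so far [(0, 0)]; region rows[0,2) x cols[0,1) = 2x1
Op 6 cut(1, 0): punch at orig (1,0); cuts so far [(0, 0), (1, 0)]; region rows[0,2) x cols[0,1) = 2x1
Unfold 1 (reflect across v@1): 4 holes -> [(0, 0), (0, 1), (1, 0), (1, 1)]
Unfold 2 (reflect across h@2): 8 holes -> [(0, 0), (0, 1), (1, 0), (1, 1), (2, 0), (2, 1), (3, 0), (3, 1)]
Unfold 3 (reflect across v@2): 16 holes -> [(0, 0), (0, 1), (0, 2), (0, 3), (1, 0), (1, 1), (1, 2), (1, 3), (2, 0), (2, 1), (2, 2), (2, 3), (3, 0), (3, 1), (3, 2), (3, 3)]
Unfold 4 (reflect across v@4): 32 holes -> [(0, 0), (0, 1), (0, 2), (0, 3), (0, 4), (0, 5), (0, 6), (0, 7), (1, 0), (1, 1), (1, 2), (1, 3), (1, 4), (1, 5), (1, 6), (1, 7), (2, 0), (2, 1), (2, 2), (2, 3), (2, 4), (2, 5), (2, 6), (2, 7), (3, 0), (3, 1), (3, 2), (3, 3), (3, 4), (3, 5), (3, 6), (3, 7)]

Answer: OOOOOOOO
OOOOOOOO
OOOOOOOO
OOOOOOOO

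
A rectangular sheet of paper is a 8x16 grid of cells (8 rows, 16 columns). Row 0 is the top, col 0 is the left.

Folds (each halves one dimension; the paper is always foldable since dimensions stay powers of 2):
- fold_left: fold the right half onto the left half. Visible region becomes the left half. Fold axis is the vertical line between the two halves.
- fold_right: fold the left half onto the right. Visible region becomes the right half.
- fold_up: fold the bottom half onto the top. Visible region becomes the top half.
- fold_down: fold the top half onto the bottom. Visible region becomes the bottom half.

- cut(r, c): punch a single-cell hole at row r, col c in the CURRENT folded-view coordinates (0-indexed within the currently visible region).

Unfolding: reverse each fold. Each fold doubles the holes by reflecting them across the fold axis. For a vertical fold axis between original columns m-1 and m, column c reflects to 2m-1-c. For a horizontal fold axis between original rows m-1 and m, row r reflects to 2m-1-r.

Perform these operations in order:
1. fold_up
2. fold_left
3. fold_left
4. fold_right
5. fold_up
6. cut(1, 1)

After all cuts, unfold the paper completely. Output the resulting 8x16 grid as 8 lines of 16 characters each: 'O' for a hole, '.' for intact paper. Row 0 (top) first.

Answer: ................
O..OO..OO..OO..O
O..OO..OO..OO..O
................
................
O..OO..OO..OO..O
O..OO..OO..OO..O
................

Derivation:
Op 1 fold_up: fold axis h@4; visible region now rows[0,4) x cols[0,16) = 4x16
Op 2 fold_left: fold axis v@8; visible region now rows[0,4) x cols[0,8) = 4x8
Op 3 fold_left: fold axis v@4; visible region now rows[0,4) x cols[0,4) = 4x4
Op 4 fold_right: fold axis v@2; visible region now rows[0,4) x cols[2,4) = 4x2
Op 5 fold_up: fold axis h@2; visible region now rows[0,2) x cols[2,4) = 2x2
Op 6 cut(1, 1): punch at orig (1,3); cuts so far [(1, 3)]; region rows[0,2) x cols[2,4) = 2x2
Unfold 1 (reflect across h@2): 2 holes -> [(1, 3), (2, 3)]
Unfold 2 (reflect across v@2): 4 holes -> [(1, 0), (1, 3), (2, 0), (2, 3)]
Unfold 3 (reflect across v@4): 8 holes -> [(1, 0), (1, 3), (1, 4), (1, 7), (2, 0), (2, 3), (2, 4), (2, 7)]
Unfold 4 (reflect across v@8): 16 holes -> [(1, 0), (1, 3), (1, 4), (1, 7), (1, 8), (1, 11), (1, 12), (1, 15), (2, 0), (2, 3), (2, 4), (2, 7), (2, 8), (2, 11), (2, 12), (2, 15)]
Unfold 5 (reflect across h@4): 32 holes -> [(1, 0), (1, 3), (1, 4), (1, 7), (1, 8), (1, 11), (1, 12), (1, 15), (2, 0), (2, 3), (2, 4), (2, 7), (2, 8), (2, 11), (2, 12), (2, 15), (5, 0), (5, 3), (5, 4), (5, 7), (5, 8), (5, 11), (5, 12), (5, 15), (6, 0), (6, 3), (6, 4), (6, 7), (6, 8), (6, 11), (6, 12), (6, 15)]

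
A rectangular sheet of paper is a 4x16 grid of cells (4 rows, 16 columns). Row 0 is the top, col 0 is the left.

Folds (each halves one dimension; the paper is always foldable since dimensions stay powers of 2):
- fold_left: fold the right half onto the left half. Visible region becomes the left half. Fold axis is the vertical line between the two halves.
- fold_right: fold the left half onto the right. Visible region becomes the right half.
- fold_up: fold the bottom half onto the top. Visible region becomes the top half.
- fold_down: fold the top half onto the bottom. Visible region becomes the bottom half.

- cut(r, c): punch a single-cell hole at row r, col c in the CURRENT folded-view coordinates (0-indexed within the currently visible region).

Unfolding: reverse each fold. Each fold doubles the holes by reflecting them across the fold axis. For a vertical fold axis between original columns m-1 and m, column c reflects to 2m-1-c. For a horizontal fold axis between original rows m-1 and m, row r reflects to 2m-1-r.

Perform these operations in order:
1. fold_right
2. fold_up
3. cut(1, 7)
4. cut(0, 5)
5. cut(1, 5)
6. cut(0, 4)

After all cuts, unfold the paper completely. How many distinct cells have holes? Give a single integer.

Op 1 fold_right: fold axis v@8; visible region now rows[0,4) x cols[8,16) = 4x8
Op 2 fold_up: fold axis h@2; visible region now rows[0,2) x cols[8,16) = 2x8
Op 3 cut(1, 7): punch at orig (1,15); cuts so far [(1, 15)]; region rows[0,2) x cols[8,16) = 2x8
Op 4 cut(0, 5): punch at orig (0,13); cuts so far [(0, 13), (1, 15)]; region rows[0,2) x cols[8,16) = 2x8
Op 5 cut(1, 5): punch at orig (1,13); cuts so far [(0, 13), (1, 13), (1, 15)]; region rows[0,2) x cols[8,16) = 2x8
Op 6 cut(0, 4): punch at orig (0,12); cuts so far [(0, 12), (0, 13), (1, 13), (1, 15)]; region rows[0,2) x cols[8,16) = 2x8
Unfold 1 (reflect across h@2): 8 holes -> [(0, 12), (0, 13), (1, 13), (1, 15), (2, 13), (2, 15), (3, 12), (3, 13)]
Unfold 2 (reflect across v@8): 16 holes -> [(0, 2), (0, 3), (0, 12), (0, 13), (1, 0), (1, 2), (1, 13), (1, 15), (2, 0), (2, 2), (2, 13), (2, 15), (3, 2), (3, 3), (3, 12), (3, 13)]

Answer: 16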